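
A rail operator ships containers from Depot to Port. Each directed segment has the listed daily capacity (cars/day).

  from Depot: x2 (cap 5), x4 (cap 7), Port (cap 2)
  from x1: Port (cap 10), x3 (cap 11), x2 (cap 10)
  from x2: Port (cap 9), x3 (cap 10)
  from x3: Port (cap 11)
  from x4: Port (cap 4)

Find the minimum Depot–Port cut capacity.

11

Augment Depot→Port: bottleneck 2, flow now 2.
Augment Depot→x2→Port: bottleneck 5, flow now 7.
Augment Depot→x4→Port: bottleneck 4, flow now 11.
No augmenting path remains; maximum flow = 11.
By max-flow min-cut, the minimum cut capacity equals the max flow.
In the residual graph, reachable from Depot: {Depot, x4}.
Min-cut edges: Depot→x2 (5), Depot→Port (2), x4→Port (4); capacity 5 + 2 + 4 = 11.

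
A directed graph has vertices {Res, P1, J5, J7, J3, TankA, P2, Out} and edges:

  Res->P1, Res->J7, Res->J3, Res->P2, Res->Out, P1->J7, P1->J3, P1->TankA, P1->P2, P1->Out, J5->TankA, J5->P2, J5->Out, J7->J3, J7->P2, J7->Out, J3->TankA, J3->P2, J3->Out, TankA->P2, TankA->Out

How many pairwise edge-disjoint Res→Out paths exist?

Assign every edge capacity 1; by Menger, the answer equals the max flow.
Path Res→Out (+1); total 1.
Path Res→P1→Out (+1); total 2.
Path Res→J7→Out (+1); total 3.
Path Res→J3→Out (+1); total 4.
No residual Res→Out path; max flow = 4.
Certifying cut of size 4: {Res→J3, Res→J7, Res→Out, Res→P1}.

4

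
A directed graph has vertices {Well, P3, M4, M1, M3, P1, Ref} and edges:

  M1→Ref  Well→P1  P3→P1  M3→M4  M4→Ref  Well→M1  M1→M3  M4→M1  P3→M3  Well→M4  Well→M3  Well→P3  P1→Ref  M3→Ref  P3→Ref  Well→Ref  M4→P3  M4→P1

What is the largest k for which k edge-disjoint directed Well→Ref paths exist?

Assign every edge capacity 1; by Menger, the answer equals the max flow.
Path Well→Ref (+1); total 1.
Path Well→P3→Ref (+1); total 2.
Path Well→M4→Ref (+1); total 3.
Path Well→M1→Ref (+1); total 4.
Path Well→M3→Ref (+1); total 5.
Path Well→P1→Ref (+1); total 6.
No residual Well→Ref path; max flow = 6.
Certifying cut of size 6: {Well→M1, Well→M3, Well→M4, Well→P1, Well→P3, Well→Ref}.

6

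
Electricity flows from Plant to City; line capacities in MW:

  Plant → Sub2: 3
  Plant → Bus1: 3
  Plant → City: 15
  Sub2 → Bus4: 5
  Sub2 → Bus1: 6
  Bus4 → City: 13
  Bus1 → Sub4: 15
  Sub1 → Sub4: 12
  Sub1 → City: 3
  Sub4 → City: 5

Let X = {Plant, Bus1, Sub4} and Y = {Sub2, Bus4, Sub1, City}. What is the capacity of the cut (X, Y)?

Edges leaving {Plant, Bus1, Sub4}: Plant→Sub2 (3), Plant→City (15), Sub4→City (5).
Cut capacity = 3 + 15 + 5 = 23.

23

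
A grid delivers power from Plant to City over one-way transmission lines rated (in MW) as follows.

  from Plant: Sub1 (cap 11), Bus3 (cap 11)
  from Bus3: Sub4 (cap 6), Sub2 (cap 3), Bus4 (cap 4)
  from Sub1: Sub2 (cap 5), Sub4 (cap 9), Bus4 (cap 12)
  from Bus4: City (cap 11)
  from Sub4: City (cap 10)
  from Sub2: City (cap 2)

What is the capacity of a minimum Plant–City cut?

22

Augment Plant→Bus3→Bus4→City: bottleneck 4, flow now 4.
Augment Plant→Bus3→Sub4→City: bottleneck 6, flow now 10.
Augment Plant→Bus3→Sub2→City: bottleneck 1, flow now 11.
Augment Plant→Sub1→Bus4→City: bottleneck 7, flow now 18.
Augment Plant→Sub1→Sub4→City: bottleneck 4, flow now 22.
No augmenting path remains; maximum flow = 22.
By max-flow min-cut, the minimum cut capacity equals the max flow.
In the residual graph, reachable from Plant: {Plant}.
Min-cut edges: Plant→Bus3 (11), Plant→Sub1 (11); capacity 11 + 11 = 22.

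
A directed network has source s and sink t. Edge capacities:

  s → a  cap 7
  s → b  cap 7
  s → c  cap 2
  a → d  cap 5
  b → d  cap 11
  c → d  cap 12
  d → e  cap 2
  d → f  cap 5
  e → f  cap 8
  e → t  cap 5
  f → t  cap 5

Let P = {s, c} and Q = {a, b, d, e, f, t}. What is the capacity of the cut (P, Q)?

26

Edges leaving {s, c}: s→a (7), s→b (7), c→d (12).
Cut capacity = 7 + 7 + 12 = 26.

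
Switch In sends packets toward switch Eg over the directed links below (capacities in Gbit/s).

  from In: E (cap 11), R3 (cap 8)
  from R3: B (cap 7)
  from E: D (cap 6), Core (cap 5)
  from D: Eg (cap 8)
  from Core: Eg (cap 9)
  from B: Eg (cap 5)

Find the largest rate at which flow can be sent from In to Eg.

16

Augment In→R3→B→Eg: bottleneck 5, flow now 5.
Augment In→E→D→Eg: bottleneck 6, flow now 11.
Augment In→E→Core→Eg: bottleneck 5, flow now 16.
No augmenting path remains; maximum flow = 16.
In the residual graph, reachable from In: {In, R3, B}.
Min-cut edges: In→E (11), B→Eg (5); capacity 11 + 5 = 16.
This cut is saturated, so no flow can exceed 16.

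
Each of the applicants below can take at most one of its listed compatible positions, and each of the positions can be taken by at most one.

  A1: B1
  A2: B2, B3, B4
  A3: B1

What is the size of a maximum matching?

2

Unit-capacity flow: source→left, listed edges, right→sink; max matching = max flow.
Augmenting path A1→B1 (+1); matched 1.
Augmenting path A2→B2 (+1); matched 2.
No augmenting path remains; maximum matching = 2.
König certificate: {A2, B1} is a vertex cover of size 2 (every listed pair touches it), so no matching can be larger.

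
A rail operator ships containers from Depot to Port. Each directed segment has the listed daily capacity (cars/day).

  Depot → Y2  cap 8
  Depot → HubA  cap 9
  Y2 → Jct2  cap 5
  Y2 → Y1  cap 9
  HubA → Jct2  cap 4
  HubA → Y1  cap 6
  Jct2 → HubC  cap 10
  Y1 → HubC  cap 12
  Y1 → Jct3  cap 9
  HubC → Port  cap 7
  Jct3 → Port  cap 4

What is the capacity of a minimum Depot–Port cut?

Augment Depot→Y2→Jct2→HubC→Port: bottleneck 5, flow now 5.
Augment Depot→Y2→Y1→HubC→Port: bottleneck 2, flow now 7.
Augment Depot→Y2→Y1→Jct3→Port: bottleneck 1, flow now 8.
Augment Depot→HubA→Y1→Jct3→Port: bottleneck 3, flow now 11.
No augmenting path remains; maximum flow = 11.
By max-flow min-cut, the minimum cut capacity equals the max flow.
In the residual graph, reachable from Depot: {Depot, Y2, HubA, Jct2, Y1, HubC, Jct3}.
Min-cut edges: HubC→Port (7), Jct3→Port (4); capacity 7 + 4 = 11.

11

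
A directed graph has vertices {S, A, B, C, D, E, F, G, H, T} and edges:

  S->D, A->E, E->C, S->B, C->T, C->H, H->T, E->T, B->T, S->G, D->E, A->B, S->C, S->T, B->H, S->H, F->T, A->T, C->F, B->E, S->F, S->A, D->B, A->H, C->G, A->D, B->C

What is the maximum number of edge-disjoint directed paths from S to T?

Assign every edge capacity 1; by Menger, the answer equals the max flow.
Path S→T (+1); total 1.
Path S→A→T (+1); total 2.
Path S→B→T (+1); total 3.
Path S→C→T (+1); total 4.
Path S→F→T (+1); total 5.
Path S→H→T (+1); total 6.
Path S→D→E→T (+1); total 7.
No residual S→T path; max flow = 7.
Certifying cut of size 7: {S→A, S→B, S→C, S→D, S→F, S→H, S→T}.

7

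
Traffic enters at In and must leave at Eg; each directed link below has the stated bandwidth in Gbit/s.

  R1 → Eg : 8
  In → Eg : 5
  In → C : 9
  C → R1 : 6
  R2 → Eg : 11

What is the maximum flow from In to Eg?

Augment In→Eg: bottleneck 5, flow now 5.
Augment In→C→R1→Eg: bottleneck 6, flow now 11.
No augmenting path remains; maximum flow = 11.
In the residual graph, reachable from In: {In, C}.
Min-cut edges: In→Eg (5), C→R1 (6); capacity 5 + 6 = 11.
This cut is saturated, so no flow can exceed 11.

11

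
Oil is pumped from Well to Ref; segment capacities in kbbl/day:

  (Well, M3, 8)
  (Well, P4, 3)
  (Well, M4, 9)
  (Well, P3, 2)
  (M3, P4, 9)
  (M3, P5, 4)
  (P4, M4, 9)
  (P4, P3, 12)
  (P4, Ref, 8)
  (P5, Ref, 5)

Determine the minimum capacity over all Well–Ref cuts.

11

Augment Well→P4→Ref: bottleneck 3, flow now 3.
Augment Well→M3→P4→Ref: bottleneck 5, flow now 8.
Augment Well→M3→P5→Ref: bottleneck 3, flow now 11.
No augmenting path remains; maximum flow = 11.
By max-flow min-cut, the minimum cut capacity equals the max flow.
In the residual graph, reachable from Well: {Well, M4, P3}.
Min-cut edges: Well→M3 (8), Well→P4 (3); capacity 8 + 3 = 11.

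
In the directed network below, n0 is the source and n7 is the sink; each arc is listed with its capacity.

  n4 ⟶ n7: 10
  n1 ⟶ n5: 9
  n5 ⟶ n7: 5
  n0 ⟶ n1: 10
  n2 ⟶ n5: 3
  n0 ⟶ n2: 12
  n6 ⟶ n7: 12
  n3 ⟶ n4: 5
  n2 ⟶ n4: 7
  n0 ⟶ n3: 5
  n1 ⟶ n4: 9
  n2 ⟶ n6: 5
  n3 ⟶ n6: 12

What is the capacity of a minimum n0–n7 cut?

25

Augment n0→n1→n4→n7: bottleneck 9, flow now 9.
Augment n0→n1→n5→n7: bottleneck 1, flow now 10.
Augment n0→n2→n4→n7: bottleneck 1, flow now 11.
Augment n0→n2→n5→n7: bottleneck 3, flow now 14.
Augment n0→n2→n6→n7: bottleneck 5, flow now 19.
Augment n0→n3→n6→n7: bottleneck 5, flow now 24.
Augment n0→n2→n4→n1→n5→n7: bottleneck 1, flow now 25. (uses reverse residual edge)
No augmenting path remains; maximum flow = 25.
By max-flow min-cut, the minimum cut capacity equals the max flow.
In the residual graph, reachable from n0: {n0, n1, n2, n4, n5}.
Min-cut edges: n0→n3 (5), n2→n6 (5), n4→n7 (10), n5→n7 (5); capacity 5 + 5 + 10 + 5 = 25.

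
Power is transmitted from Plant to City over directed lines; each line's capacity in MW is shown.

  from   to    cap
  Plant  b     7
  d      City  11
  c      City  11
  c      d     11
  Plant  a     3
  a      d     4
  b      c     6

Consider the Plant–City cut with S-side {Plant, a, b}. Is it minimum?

Given cut capacity: 4 + 6 = 10.
Augment Plant→a→d→City: bottleneck 3, flow now 3.
Augment Plant→b→c→City: bottleneck 6, flow now 9.
No augmenting path remains; maximum flow = 9.
In the residual graph, reachable from Plant: {Plant, b}.
Min-cut edges: Plant→a (3), b→c (6); capacity 3 + 6 = 9.
Cut capacity 10 exceeds the max flow 9, so it is not minimum.

No — its capacity is 10, but the minimum cut has capacity 9.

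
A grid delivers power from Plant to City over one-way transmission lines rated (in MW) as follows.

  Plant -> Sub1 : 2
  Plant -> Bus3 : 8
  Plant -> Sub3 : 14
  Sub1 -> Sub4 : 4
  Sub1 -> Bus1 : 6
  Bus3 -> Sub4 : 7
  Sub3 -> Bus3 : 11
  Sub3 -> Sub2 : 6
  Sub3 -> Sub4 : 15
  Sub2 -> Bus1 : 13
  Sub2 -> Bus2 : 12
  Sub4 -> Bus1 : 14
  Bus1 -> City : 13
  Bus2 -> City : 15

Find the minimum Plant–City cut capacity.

Augment Plant→Sub1→Bus1→City: bottleneck 2, flow now 2.
Augment Plant→Bus3→Sub4→Bus1→City: bottleneck 7, flow now 9.
Augment Plant→Sub3→Sub2→Bus1→City: bottleneck 4, flow now 13.
Augment Plant→Sub3→Sub2→Bus2→City: bottleneck 2, flow now 15.
Augment Plant→Sub3→Sub4→Bus1→Sub2→Bus2→City: bottleneck 4, flow now 19. (uses reverse residual edge)
No augmenting path remains; maximum flow = 19.
By max-flow min-cut, the minimum cut capacity equals the max flow.
In the residual graph, reachable from Plant: {Plant, Sub1, Bus3, Sub3, Sub4, Bus1}.
Min-cut edges: Sub3→Sub2 (6), Bus1→City (13); capacity 6 + 13 = 19.

19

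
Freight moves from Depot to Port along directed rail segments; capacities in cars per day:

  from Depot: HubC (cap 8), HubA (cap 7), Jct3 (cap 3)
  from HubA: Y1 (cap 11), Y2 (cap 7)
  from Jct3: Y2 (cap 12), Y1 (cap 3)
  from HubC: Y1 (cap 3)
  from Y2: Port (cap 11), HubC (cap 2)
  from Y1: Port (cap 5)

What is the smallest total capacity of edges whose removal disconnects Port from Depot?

Augment Depot→HubA→Y2→Port: bottleneck 7, flow now 7.
Augment Depot→Jct3→Y2→Port: bottleneck 3, flow now 10.
Augment Depot→HubC→Y1→Port: bottleneck 3, flow now 13.
No augmenting path remains; maximum flow = 13.
By max-flow min-cut, the minimum cut capacity equals the max flow.
In the residual graph, reachable from Depot: {Depot, HubC}.
Min-cut edges: Depot→HubA (7), Depot→Jct3 (3), HubC→Y1 (3); capacity 7 + 3 + 3 = 13.

13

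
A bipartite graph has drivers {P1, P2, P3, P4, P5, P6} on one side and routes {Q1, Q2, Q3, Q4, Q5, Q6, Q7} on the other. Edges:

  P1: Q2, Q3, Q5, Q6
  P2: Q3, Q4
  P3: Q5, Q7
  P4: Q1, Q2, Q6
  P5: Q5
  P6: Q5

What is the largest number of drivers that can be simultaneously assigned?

5

Unit-capacity flow: source→left, listed edges, right→sink; max matching = max flow.
Augmenting path P1→Q2 (+1); matched 1.
Augmenting path P2→Q3 (+1); matched 2.
Augmenting path P3→Q5 (+1); matched 3.
Augmenting path P4→Q1 (+1); matched 4.
Augmenting path P5→Q5→P3→Q7 (+1); matched 5.
No augmenting path remains; maximum matching = 5.
König certificate: {P1, P2, P3, P4, Q5} is a vertex cover of size 5 (every listed pair touches it), so no matching can be larger.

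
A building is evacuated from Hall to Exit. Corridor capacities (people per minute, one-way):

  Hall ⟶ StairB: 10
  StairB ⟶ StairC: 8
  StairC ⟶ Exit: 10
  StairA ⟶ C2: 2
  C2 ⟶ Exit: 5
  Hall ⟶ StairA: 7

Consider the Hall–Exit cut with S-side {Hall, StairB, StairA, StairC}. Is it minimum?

Given cut capacity: 2 + 10 = 12.
Augment Hall→StairB→StairC→Exit: bottleneck 8, flow now 8.
Augment Hall→StairA→C2→Exit: bottleneck 2, flow now 10.
No augmenting path remains; maximum flow = 10.
In the residual graph, reachable from Hall: {Hall, StairB, StairA}.
Min-cut edges: StairB→StairC (8), StairA→C2 (2); capacity 8 + 2 = 10.
Cut capacity 12 exceeds the max flow 10, so it is not minimum.

No — its capacity is 12, but the minimum cut has capacity 10.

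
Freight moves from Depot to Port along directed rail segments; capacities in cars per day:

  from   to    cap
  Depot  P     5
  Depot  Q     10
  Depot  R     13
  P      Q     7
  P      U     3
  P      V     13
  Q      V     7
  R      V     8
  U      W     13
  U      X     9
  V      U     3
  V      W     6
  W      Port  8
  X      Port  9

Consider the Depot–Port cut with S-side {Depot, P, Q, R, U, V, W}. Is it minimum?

Given cut capacity: 9 + 8 = 17.
Augment Depot→P→U→W→Port: bottleneck 3, flow now 3.
Augment Depot→P→V→W→Port: bottleneck 2, flow now 5.
Augment Depot→Q→V→W→Port: bottleneck 3, flow now 8.
Augment Depot→Q→V→U→X→Port: bottleneck 3, flow now 11.
Augment Depot→Q→V→W→U→X→Port: bottleneck 1, flow now 12. (uses reverse residual edge)
No augmenting path remains; maximum flow = 12.
In the residual graph, reachable from Depot: {Depot, P, Q, R, V}.
Min-cut edges: P→U (3), V→U (3), V→W (6); capacity 3 + 3 + 6 = 12.
Cut capacity 17 exceeds the max flow 12, so it is not minimum.

No — its capacity is 17, but the minimum cut has capacity 12.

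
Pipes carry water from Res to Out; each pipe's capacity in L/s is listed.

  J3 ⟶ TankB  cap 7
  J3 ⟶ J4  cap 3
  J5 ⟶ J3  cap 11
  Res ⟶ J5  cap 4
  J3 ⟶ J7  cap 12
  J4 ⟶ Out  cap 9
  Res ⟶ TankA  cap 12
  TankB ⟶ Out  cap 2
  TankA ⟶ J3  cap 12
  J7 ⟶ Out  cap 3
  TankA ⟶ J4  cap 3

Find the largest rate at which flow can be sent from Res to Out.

11

Augment Res→TankA→J4→Out: bottleneck 3, flow now 3.
Augment Res→J5→J3→TankB→Out: bottleneck 2, flow now 5.
Augment Res→J5→J3→J4→Out: bottleneck 2, flow now 7.
Augment Res→TankA→J3→J4→Out: bottleneck 1, flow now 8.
Augment Res→TankA→J3→J7→Out: bottleneck 3, flow now 11.
No augmenting path remains; maximum flow = 11.
In the residual graph, reachable from Res: {Res, J5, TankA, J3, TankB, J7}.
Min-cut edges: TankA→J4 (3), J3→J4 (3), TankB→Out (2), J7→Out (3); capacity 3 + 3 + 2 + 3 = 11.
This cut is saturated, so no flow can exceed 11.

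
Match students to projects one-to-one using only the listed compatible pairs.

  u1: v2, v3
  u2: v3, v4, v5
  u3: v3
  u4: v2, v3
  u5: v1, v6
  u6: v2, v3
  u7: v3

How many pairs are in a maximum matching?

Unit-capacity flow: source→left, listed edges, right→sink; max matching = max flow.
Augmenting path u1→v2 (+1); matched 1.
Augmenting path u2→v3 (+1); matched 2.
Augmenting path u5→v1 (+1); matched 3.
Augmenting path u3→v3→u2→v4 (+1); matched 4.
No augmenting path remains; maximum matching = 4.
König certificate: {u2, u5, v2, v3} is a vertex cover of size 4 (every listed pair touches it), so no matching can be larger.

4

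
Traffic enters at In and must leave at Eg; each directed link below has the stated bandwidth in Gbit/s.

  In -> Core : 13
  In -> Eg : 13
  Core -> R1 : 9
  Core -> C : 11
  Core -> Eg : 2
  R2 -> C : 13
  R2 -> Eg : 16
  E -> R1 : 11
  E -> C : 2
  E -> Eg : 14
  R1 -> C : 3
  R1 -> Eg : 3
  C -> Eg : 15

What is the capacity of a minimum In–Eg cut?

Augment In→Eg: bottleneck 13, flow now 13.
Augment In→Core→Eg: bottleneck 2, flow now 15.
Augment In→Core→R1→Eg: bottleneck 3, flow now 18.
Augment In→Core→C→Eg: bottleneck 8, flow now 26.
No augmenting path remains; maximum flow = 26.
By max-flow min-cut, the minimum cut capacity equals the max flow.
In the residual graph, reachable from In: {In}.
Min-cut edges: In→Core (13), In→Eg (13); capacity 13 + 13 = 26.

26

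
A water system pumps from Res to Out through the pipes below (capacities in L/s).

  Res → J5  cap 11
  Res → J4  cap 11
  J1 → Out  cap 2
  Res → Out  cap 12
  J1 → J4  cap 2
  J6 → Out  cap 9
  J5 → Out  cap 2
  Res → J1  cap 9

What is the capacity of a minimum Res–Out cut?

Augment Res→Out: bottleneck 12, flow now 12.
Augment Res→J1→Out: bottleneck 2, flow now 14.
Augment Res→J5→Out: bottleneck 2, flow now 16.
No augmenting path remains; maximum flow = 16.
By max-flow min-cut, the minimum cut capacity equals the max flow.
In the residual graph, reachable from Res: {Res, J1, J4, J5}.
Min-cut edges: Res→Out (12), J1→Out (2), J5→Out (2); capacity 12 + 2 + 2 = 16.

16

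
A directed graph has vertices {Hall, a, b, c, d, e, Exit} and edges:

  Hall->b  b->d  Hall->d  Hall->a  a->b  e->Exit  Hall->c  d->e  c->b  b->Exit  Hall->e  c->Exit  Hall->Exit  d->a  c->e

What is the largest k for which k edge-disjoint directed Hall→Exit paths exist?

Assign every edge capacity 1; by Menger, the answer equals the max flow.
Path Hall→Exit (+1); total 1.
Path Hall→b→Exit (+1); total 2.
Path Hall→c→Exit (+1); total 3.
Path Hall→e→Exit (+1); total 4.
No residual Hall→Exit path; max flow = 4.
Certifying cut of size 4: {Hall→Exit, Hall→c, b→Exit, e→Exit}.

4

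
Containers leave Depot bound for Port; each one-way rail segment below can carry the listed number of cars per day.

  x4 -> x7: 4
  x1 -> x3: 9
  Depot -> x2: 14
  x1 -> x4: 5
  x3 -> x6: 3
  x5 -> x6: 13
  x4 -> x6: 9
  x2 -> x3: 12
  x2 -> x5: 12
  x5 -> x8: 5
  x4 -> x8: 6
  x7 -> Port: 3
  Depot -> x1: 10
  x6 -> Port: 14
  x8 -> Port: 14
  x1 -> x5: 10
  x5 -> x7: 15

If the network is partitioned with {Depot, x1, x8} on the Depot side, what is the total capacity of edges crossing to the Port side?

52

Edges leaving {Depot, x1, x8}: Depot→x2 (14), x1→x3 (9), x1→x4 (5), x1→x5 (10), x8→Port (14).
Cut capacity = 14 + 9 + 5 + 10 + 14 = 52.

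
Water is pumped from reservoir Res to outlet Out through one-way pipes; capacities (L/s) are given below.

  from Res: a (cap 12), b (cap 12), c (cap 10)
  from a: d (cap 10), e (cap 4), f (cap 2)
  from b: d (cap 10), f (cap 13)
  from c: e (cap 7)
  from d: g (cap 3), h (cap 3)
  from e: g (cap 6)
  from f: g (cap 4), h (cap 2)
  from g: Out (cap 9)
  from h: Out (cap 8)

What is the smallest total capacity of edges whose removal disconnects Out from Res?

Augment Res→a→d→g→Out: bottleneck 3, flow now 3.
Augment Res→a→d→h→Out: bottleneck 3, flow now 6.
Augment Res→a→e→g→Out: bottleneck 4, flow now 10.
Augment Res→a→f→g→Out: bottleneck 2, flow now 12.
Augment Res→b→f→h→Out: bottleneck 2, flow now 14.
No augmenting path remains; maximum flow = 14.
By max-flow min-cut, the minimum cut capacity equals the max flow.
In the residual graph, reachable from Res: {Res, a, b, c, d, e, f, g}.
Min-cut edges: d→h (3), f→h (2), g→Out (9); capacity 3 + 2 + 9 = 14.

14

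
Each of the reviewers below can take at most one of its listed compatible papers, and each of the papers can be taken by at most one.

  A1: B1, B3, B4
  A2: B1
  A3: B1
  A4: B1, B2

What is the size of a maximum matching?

Unit-capacity flow: source→left, listed edges, right→sink; max matching = max flow.
Augmenting path A1→B1 (+1); matched 1.
Augmenting path A4→B2 (+1); matched 2.
Augmenting path A2→B1→A1→B3 (+1); matched 3.
No augmenting path remains; maximum matching = 3.
König certificate: {A1, A4, B1} is a vertex cover of size 3 (every listed pair touches it), so no matching can be larger.

3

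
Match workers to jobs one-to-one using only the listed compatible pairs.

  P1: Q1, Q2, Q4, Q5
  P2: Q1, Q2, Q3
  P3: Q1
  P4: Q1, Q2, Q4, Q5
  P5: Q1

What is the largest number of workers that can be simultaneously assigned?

Unit-capacity flow: source→left, listed edges, right→sink; max matching = max flow.
Augmenting path P1→Q1 (+1); matched 1.
Augmenting path P2→Q2 (+1); matched 2.
Augmenting path P4→Q4 (+1); matched 3.
Augmenting path P3→Q1→P1→Q5 (+1); matched 4.
No augmenting path remains; maximum matching = 4.
König certificate: {P1, P2, P4, Q1} is a vertex cover of size 4 (every listed pair touches it), so no matching can be larger.

4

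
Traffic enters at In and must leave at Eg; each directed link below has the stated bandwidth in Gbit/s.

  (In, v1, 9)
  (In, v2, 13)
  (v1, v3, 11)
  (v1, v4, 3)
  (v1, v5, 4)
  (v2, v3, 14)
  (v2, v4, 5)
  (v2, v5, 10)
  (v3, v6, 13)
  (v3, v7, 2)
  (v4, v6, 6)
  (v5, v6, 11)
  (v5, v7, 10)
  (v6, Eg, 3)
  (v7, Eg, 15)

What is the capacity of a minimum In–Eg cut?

Augment In→v1→v3→v6→Eg: bottleneck 3, flow now 3.
Augment In→v1→v3→v7→Eg: bottleneck 2, flow now 5.
Augment In→v1→v5→v7→Eg: bottleneck 4, flow now 9.
Augment In→v2→v5→v7→Eg: bottleneck 6, flow now 15.
No augmenting path remains; maximum flow = 15.
By max-flow min-cut, the minimum cut capacity equals the max flow.
In the residual graph, reachable from In: {In, v1, v2, v3, v4, v5, v6}.
Min-cut edges: v3→v7 (2), v5→v7 (10), v6→Eg (3); capacity 2 + 10 + 3 = 15.

15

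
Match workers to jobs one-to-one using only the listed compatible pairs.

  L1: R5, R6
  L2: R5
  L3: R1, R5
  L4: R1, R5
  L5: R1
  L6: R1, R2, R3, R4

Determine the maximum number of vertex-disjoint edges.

4

Unit-capacity flow: source→left, listed edges, right→sink; max matching = max flow.
Augmenting path L1→R5 (+1); matched 1.
Augmenting path L3→R1 (+1); matched 2.
Augmenting path L6→R2 (+1); matched 3.
Augmenting path L2→R5→L1→R6 (+1); matched 4.
No augmenting path remains; maximum matching = 4.
König certificate: {L1, L6, R1, R5} is a vertex cover of size 4 (every listed pair touches it), so no matching can be larger.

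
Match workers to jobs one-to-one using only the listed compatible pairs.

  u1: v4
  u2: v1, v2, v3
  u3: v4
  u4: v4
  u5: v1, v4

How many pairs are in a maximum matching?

Unit-capacity flow: source→left, listed edges, right→sink; max matching = max flow.
Augmenting path u1→v4 (+1); matched 1.
Augmenting path u2→v1 (+1); matched 2.
Augmenting path u5→v1→u2→v2 (+1); matched 3.
No augmenting path remains; maximum matching = 3.
König certificate: {u2, u5, v4} is a vertex cover of size 3 (every listed pair touches it), so no matching can be larger.

3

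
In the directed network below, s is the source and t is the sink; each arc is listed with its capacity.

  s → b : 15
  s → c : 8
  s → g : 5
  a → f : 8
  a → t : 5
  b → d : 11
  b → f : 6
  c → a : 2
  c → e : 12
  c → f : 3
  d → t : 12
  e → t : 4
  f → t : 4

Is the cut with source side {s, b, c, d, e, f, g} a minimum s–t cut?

No — its capacity is 22, but the minimum cut has capacity 21.

Given cut capacity: 2 + 12 + 4 + 4 = 22.
Augment s→b→d→t: bottleneck 11, flow now 11.
Augment s→b→f→t: bottleneck 4, flow now 15.
Augment s→c→a→t: bottleneck 2, flow now 17.
Augment s→c→e→t: bottleneck 4, flow now 21.
No augmenting path remains; maximum flow = 21.
In the residual graph, reachable from s: {s, b, c, e, f, g}.
Min-cut edges: b→d (11), c→a (2), e→t (4), f→t (4); capacity 11 + 2 + 4 + 4 = 21.
Cut capacity 22 exceeds the max flow 21, so it is not minimum.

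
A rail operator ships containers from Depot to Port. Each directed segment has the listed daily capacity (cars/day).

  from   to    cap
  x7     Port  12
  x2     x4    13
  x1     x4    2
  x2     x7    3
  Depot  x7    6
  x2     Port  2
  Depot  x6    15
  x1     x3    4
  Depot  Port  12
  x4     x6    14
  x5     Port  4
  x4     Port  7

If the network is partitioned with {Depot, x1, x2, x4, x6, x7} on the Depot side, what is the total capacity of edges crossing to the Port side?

Edges leaving {Depot, x1, x2, x4, x6, x7}: Depot→Port (12), x1→x3 (4), x2→Port (2), x4→Port (7), x7→Port (12).
Cut capacity = 12 + 4 + 2 + 7 + 12 = 37.

37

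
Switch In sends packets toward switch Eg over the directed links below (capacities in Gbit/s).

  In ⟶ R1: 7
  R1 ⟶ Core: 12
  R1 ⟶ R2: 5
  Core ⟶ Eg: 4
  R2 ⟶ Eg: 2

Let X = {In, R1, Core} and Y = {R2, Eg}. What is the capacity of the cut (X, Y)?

9

Edges leaving {In, R1, Core}: R1→R2 (5), Core→Eg (4).
Cut capacity = 5 + 4 = 9.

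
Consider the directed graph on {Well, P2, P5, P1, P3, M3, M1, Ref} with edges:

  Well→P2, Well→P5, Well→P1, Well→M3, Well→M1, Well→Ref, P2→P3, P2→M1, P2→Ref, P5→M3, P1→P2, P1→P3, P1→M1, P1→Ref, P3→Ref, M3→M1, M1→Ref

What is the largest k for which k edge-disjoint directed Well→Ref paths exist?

4

Assign every edge capacity 1; by Menger, the answer equals the max flow.
Path Well→Ref (+1); total 1.
Path Well→P2→Ref (+1); total 2.
Path Well→P1→Ref (+1); total 3.
Path Well→M1→Ref (+1); total 4.
No residual Well→Ref path; max flow = 4.
Certifying cut of size 4: {M1→Ref, Well→P1, Well→P2, Well→Ref}.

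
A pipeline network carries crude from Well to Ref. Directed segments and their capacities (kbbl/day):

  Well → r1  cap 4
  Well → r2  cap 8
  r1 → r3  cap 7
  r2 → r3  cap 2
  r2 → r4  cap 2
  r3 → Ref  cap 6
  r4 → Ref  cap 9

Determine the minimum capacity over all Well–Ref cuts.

8

Augment Well→r1→r3→Ref: bottleneck 4, flow now 4.
Augment Well→r2→r3→Ref: bottleneck 2, flow now 6.
Augment Well→r2→r4→Ref: bottleneck 2, flow now 8.
No augmenting path remains; maximum flow = 8.
By max-flow min-cut, the minimum cut capacity equals the max flow.
In the residual graph, reachable from Well: {Well, r2}.
Min-cut edges: Well→r1 (4), r2→r3 (2), r2→r4 (2); capacity 4 + 2 + 2 = 8.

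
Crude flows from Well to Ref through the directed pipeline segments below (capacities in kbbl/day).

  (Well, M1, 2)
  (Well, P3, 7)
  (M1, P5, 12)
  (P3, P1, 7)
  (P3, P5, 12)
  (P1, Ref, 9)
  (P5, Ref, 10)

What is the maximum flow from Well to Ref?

9

Augment Well→M1→P5→Ref: bottleneck 2, flow now 2.
Augment Well→P3→P1→Ref: bottleneck 7, flow now 9.
No augmenting path remains; maximum flow = 9.
In the residual graph, reachable from Well: {Well}.
Min-cut edges: Well→M1 (2), Well→P3 (7); capacity 2 + 7 = 9.
This cut is saturated, so no flow can exceed 9.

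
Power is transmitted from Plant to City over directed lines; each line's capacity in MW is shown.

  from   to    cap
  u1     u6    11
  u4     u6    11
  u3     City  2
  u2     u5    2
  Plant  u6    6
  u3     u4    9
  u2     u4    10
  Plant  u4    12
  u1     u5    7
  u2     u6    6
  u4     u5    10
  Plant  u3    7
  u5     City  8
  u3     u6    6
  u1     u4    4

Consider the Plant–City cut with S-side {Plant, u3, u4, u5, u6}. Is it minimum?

Given cut capacity: 2 + 8 = 10.
Augment Plant→u3→City: bottleneck 2, flow now 2.
Augment Plant→u4→u5→City: bottleneck 8, flow now 10.
No augmenting path remains; maximum flow = 10.
Cut capacity 10 equals the max flow, so it is a minimum cut.

Yes — it is a minimum cut (capacity 10).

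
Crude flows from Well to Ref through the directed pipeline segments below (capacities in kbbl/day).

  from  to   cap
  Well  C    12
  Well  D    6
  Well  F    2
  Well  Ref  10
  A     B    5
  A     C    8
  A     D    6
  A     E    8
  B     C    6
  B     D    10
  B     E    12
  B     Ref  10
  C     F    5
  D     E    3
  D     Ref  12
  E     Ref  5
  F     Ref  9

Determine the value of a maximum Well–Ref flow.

23

Augment Well→Ref: bottleneck 10, flow now 10.
Augment Well→D→Ref: bottleneck 6, flow now 16.
Augment Well→F→Ref: bottleneck 2, flow now 18.
Augment Well→C→F→Ref: bottleneck 5, flow now 23.
No augmenting path remains; maximum flow = 23.
In the residual graph, reachable from Well: {Well, C}.
Min-cut edges: Well→D (6), Well→F (2), Well→Ref (10), C→F (5); capacity 6 + 2 + 10 + 5 = 23.
This cut is saturated, so no flow can exceed 23.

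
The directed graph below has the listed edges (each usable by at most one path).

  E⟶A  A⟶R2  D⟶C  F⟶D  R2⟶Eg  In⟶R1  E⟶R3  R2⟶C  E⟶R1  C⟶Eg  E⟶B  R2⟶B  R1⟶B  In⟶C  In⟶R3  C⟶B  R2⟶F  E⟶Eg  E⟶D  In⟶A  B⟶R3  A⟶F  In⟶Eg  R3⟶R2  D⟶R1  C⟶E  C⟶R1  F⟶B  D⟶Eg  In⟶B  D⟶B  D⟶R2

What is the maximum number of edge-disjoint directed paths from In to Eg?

Assign every edge capacity 1; by Menger, the answer equals the max flow.
Path In→Eg (+1); total 1.
Path In→C→Eg (+1); total 2.
Path In→A→R2→Eg (+1); total 3.
Path In→R3→R2→C→E→Eg (+1); total 4.
No residual In→Eg path; max flow = 4.
Certifying cut of size 4: {In→A, In→C, In→Eg, R3→R2}.

4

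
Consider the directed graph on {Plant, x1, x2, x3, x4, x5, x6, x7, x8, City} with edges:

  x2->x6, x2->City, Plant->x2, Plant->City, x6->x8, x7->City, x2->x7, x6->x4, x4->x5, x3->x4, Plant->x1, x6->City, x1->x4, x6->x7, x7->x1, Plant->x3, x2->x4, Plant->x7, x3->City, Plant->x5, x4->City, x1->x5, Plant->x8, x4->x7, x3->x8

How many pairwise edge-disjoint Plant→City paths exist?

Assign every edge capacity 1; by Menger, the answer equals the max flow.
Path Plant→City (+1); total 1.
Path Plant→x2→City (+1); total 2.
Path Plant→x3→City (+1); total 3.
Path Plant→x7→City (+1); total 4.
Path Plant→x1→x4→City (+1); total 5.
No residual Plant→City path; max flow = 5.
Certifying cut of size 5: {Plant→City, Plant→x1, Plant→x2, Plant→x3, Plant→x7}.

5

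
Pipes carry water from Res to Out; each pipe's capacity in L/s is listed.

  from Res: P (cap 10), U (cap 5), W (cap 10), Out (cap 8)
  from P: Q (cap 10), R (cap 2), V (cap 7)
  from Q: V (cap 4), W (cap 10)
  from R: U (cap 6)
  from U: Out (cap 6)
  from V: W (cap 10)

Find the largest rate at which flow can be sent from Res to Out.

Augment Res→Out: bottleneck 8, flow now 8.
Augment Res→U→Out: bottleneck 5, flow now 13.
Augment Res→P→R→U→Out: bottleneck 1, flow now 14.
No augmenting path remains; maximum flow = 14.
In the residual graph, reachable from Res: {Res, P, Q, R, U, V, W}.
Min-cut edges: Res→Out (8), U→Out (6); capacity 8 + 6 = 14.
This cut is saturated, so no flow can exceed 14.

14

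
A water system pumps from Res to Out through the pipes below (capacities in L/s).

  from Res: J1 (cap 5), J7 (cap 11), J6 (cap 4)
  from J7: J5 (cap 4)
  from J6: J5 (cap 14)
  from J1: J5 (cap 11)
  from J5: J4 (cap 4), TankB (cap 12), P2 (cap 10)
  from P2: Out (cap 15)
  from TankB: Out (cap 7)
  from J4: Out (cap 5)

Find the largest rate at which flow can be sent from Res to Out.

13

Augment Res→J7→J5→P2→Out: bottleneck 4, flow now 4.
Augment Res→J6→J5→P2→Out: bottleneck 4, flow now 8.
Augment Res→J1→J5→P2→Out: bottleneck 2, flow now 10.
Augment Res→J1→J5→TankB→Out: bottleneck 3, flow now 13.
No augmenting path remains; maximum flow = 13.
In the residual graph, reachable from Res: {Res, J7}.
Min-cut edges: Res→J6 (4), Res→J1 (5), J7→J5 (4); capacity 4 + 5 + 4 = 13.
This cut is saturated, so no flow can exceed 13.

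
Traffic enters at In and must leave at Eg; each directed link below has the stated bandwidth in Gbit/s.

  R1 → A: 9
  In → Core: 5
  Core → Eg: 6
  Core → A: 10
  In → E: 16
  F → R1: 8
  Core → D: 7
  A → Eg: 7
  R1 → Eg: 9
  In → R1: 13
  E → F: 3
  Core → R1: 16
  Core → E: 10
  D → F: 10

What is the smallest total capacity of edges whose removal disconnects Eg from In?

21

Augment In→Core→Eg: bottleneck 5, flow now 5.
Augment In→R1→Eg: bottleneck 9, flow now 14.
Augment In→R1→A→Eg: bottleneck 4, flow now 18.
Augment In→E→F→R1→A→Eg: bottleneck 3, flow now 21.
No augmenting path remains; maximum flow = 21.
By max-flow min-cut, the minimum cut capacity equals the max flow.
In the residual graph, reachable from In: {In, E}.
Min-cut edges: In→Core (5), In→R1 (13), E→F (3); capacity 5 + 13 + 3 = 21.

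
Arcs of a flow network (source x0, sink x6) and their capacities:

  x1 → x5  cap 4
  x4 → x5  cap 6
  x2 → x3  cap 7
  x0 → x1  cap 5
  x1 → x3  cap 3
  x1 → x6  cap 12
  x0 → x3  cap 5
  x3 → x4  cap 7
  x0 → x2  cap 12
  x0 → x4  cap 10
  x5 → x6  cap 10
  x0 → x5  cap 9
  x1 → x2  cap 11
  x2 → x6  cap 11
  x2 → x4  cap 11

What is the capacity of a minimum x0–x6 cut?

Augment x0→x1→x6: bottleneck 5, flow now 5.
Augment x0→x2→x6: bottleneck 11, flow now 16.
Augment x0→x5→x6: bottleneck 9, flow now 25.
Augment x0→x4→x5→x6: bottleneck 1, flow now 26.
No augmenting path remains; maximum flow = 26.
By max-flow min-cut, the minimum cut capacity equals the max flow.
In the residual graph, reachable from x0: {x0, x2, x3, x4, x5}.
Min-cut edges: x0→x1 (5), x2→x6 (11), x5→x6 (10); capacity 5 + 11 + 10 = 26.

26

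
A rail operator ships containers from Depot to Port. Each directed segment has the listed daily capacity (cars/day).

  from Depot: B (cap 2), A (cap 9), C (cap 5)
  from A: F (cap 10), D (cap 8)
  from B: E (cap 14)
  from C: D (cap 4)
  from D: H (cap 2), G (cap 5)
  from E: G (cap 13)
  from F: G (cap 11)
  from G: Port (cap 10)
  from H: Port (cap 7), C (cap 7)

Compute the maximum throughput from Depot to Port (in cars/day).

Augment Depot→A→D→G→Port: bottleneck 5, flow now 5.
Augment Depot→A→D→H→Port: bottleneck 2, flow now 7.
Augment Depot→A→F→G→Port: bottleneck 2, flow now 9.
Augment Depot→B→E→G→Port: bottleneck 2, flow now 11.
Augment Depot→C→D→A→F→G→Port: bottleneck 1, flow now 12. (uses reverse residual edge)
No augmenting path remains; maximum flow = 12.
In the residual graph, reachable from Depot: {Depot, A, B, C, D, E, F, G}.
Min-cut edges: D→H (2), G→Port (10); capacity 2 + 10 = 12.
This cut is saturated, so no flow can exceed 12.

12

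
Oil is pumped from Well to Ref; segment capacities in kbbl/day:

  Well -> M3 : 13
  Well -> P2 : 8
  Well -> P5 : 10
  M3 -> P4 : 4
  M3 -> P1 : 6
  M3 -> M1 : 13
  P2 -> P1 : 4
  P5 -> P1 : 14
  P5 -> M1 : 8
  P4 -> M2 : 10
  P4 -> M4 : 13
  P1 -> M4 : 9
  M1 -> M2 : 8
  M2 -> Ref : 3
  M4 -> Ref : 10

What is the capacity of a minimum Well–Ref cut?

Augment Well→M3→P4→M2→Ref: bottleneck 3, flow now 3.
Augment Well→M3→P4→M4→Ref: bottleneck 1, flow now 4.
Augment Well→M3→P1→M4→Ref: bottleneck 6, flow now 10.
Augment Well→P2→P1→M4→Ref: bottleneck 3, flow now 13.
No augmenting path remains; maximum flow = 13.
By max-flow min-cut, the minimum cut capacity equals the max flow.
In the residual graph, reachable from Well: {Well, M3, P2, P5, P4, P1, M1, M2, M4}.
Min-cut edges: M2→Ref (3), M4→Ref (10); capacity 3 + 10 = 13.

13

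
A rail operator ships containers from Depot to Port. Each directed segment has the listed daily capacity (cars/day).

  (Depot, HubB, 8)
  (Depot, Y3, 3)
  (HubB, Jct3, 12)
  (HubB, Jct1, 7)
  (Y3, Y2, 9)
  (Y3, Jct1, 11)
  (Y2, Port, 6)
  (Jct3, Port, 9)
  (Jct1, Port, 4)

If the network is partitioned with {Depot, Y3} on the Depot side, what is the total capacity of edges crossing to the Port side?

Edges leaving {Depot, Y3}: Depot→HubB (8), Y3→Y2 (9), Y3→Jct1 (11).
Cut capacity = 8 + 9 + 11 = 28.

28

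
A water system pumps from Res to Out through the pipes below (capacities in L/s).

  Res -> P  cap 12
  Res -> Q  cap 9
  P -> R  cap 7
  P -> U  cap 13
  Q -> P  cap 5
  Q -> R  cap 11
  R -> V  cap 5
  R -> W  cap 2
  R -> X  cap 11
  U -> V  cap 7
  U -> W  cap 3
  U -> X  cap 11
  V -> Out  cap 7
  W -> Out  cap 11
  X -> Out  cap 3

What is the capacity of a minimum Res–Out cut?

15

Augment Res→P→R→V→Out: bottleneck 5, flow now 5.
Augment Res→P→R→W→Out: bottleneck 2, flow now 7.
Augment Res→P→U→V→Out: bottleneck 2, flow now 9.
Augment Res→P→U→W→Out: bottleneck 3, flow now 12.
Augment Res→Q→R→X→Out: bottleneck 3, flow now 15.
No augmenting path remains; maximum flow = 15.
By max-flow min-cut, the minimum cut capacity equals the max flow.
In the residual graph, reachable from Res: {Res, P, Q, R, U, V, X}.
Min-cut edges: R→W (2), U→W (3), V→Out (7), X→Out (3); capacity 2 + 3 + 7 + 3 = 15.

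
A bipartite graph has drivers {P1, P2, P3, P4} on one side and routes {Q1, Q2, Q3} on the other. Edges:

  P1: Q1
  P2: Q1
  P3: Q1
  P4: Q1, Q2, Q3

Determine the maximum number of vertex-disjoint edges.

Unit-capacity flow: source→left, listed edges, right→sink; max matching = max flow.
Augmenting path P1→Q1 (+1); matched 1.
Augmenting path P4→Q2 (+1); matched 2.
No augmenting path remains; maximum matching = 2.
König certificate: {P4, Q1} is a vertex cover of size 2 (every listed pair touches it), so no matching can be larger.

2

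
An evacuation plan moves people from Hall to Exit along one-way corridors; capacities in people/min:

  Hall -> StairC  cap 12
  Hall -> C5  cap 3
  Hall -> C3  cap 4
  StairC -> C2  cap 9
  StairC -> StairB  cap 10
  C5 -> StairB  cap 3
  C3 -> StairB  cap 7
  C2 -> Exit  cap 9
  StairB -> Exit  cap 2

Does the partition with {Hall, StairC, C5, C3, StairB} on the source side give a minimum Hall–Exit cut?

Given cut capacity: 9 + 2 = 11.
Augment Hall→StairC→C2→Exit: bottleneck 9, flow now 9.
Augment Hall→StairC→StairB→Exit: bottleneck 2, flow now 11.
No augmenting path remains; maximum flow = 11.
Cut capacity 11 equals the max flow, so it is a minimum cut.

Yes — it is a minimum cut (capacity 11).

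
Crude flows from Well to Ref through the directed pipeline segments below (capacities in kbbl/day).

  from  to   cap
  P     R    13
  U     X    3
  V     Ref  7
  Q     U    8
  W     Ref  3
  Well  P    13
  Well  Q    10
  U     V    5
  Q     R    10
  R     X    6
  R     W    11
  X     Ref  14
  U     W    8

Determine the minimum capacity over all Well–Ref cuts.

17

Augment Well→P→R→W→Ref: bottleneck 3, flow now 3.
Augment Well→P→R→X→Ref: bottleneck 6, flow now 9.
Augment Well→Q→U→V→Ref: bottleneck 5, flow now 14.
Augment Well→Q→U→X→Ref: bottleneck 3, flow now 17.
No augmenting path remains; maximum flow = 17.
By max-flow min-cut, the minimum cut capacity equals the max flow.
In the residual graph, reachable from Well: {Well, P, Q, R, W}.
Min-cut edges: Q→U (8), R→X (6), W→Ref (3); capacity 8 + 6 + 3 = 17.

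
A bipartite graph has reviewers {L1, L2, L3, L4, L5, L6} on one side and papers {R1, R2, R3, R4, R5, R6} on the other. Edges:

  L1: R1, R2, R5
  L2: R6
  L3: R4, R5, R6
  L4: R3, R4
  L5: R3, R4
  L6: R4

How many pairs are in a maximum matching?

5

Unit-capacity flow: source→left, listed edges, right→sink; max matching = max flow.
Augmenting path L1→R1 (+1); matched 1.
Augmenting path L2→R6 (+1); matched 2.
Augmenting path L3→R4 (+1); matched 3.
Augmenting path L4→R3 (+1); matched 4.
Augmenting path L5→R4→L3→R5 (+1); matched 5.
No augmenting path remains; maximum matching = 5.
König certificate: {L1, L2, L3, R3, R4} is a vertex cover of size 5 (every listed pair touches it), so no matching can be larger.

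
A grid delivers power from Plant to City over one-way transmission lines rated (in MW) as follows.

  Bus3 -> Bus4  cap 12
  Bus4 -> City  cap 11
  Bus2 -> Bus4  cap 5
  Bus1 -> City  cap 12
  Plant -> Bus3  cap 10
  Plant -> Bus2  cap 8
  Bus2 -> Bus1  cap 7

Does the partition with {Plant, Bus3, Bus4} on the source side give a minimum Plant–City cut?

Given cut capacity: 8 + 11 = 19.
Augment Plant→Bus2→Bus1→City: bottleneck 7, flow now 7.
Augment Plant→Bus2→Bus4→City: bottleneck 1, flow now 8.
Augment Plant→Bus3→Bus4→City: bottleneck 10, flow now 18.
No augmenting path remains; maximum flow = 18.
In the residual graph, reachable from Plant: {Plant}.
Min-cut edges: Plant→Bus2 (8), Plant→Bus3 (10); capacity 8 + 10 = 18.
Cut capacity 19 exceeds the max flow 18, so it is not minimum.

No — its capacity is 19, but the minimum cut has capacity 18.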